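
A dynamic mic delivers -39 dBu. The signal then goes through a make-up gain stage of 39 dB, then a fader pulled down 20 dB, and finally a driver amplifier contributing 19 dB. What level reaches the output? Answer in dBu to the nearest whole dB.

Cascaded gains and losses add directly in dB.
-39 + 39 − 20 + 19 = -1 dBu.

-1 dBu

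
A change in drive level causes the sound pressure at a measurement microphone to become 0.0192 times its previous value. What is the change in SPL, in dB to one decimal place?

SPL change from a pressure ratio uses the 20·log₁₀ form:
20·log₁₀(0.0192) = -34.3 dB.

-34.3 dB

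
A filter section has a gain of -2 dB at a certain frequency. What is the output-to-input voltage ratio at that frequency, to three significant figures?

Voltage ratio = 10^(dB/20).
10^(-2/20) = 10^(-0.1000) = 0.794.

0.794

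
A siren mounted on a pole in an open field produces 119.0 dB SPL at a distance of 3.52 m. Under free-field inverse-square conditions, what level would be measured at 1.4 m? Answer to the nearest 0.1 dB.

127.0 dB SPL

For a point source in a free field, ΔL = −20·log₁₀(d₂/d₁).
ΔL = −20·log₁₀(1.4/3.52) = 8.01 dB, so L₂ = 119.0 + (8.01) = 127.0 dB SPL.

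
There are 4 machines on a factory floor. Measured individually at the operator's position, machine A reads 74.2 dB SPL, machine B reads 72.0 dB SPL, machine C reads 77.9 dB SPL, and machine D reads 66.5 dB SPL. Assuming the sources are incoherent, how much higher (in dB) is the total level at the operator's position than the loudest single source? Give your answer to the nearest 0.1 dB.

Uncorrelated sources add in intensity (power), not in dB.
L_total = 10·log₁₀(10^(74.2/10) + 10^(72.0/10) + 10^(77.9/10) + 10^(66.5/10)) = 80.35 dB SPL.
Excess over the loudest (77.9 dB): 80.35 − 77.9 = 2.4 dB.

2.4 dB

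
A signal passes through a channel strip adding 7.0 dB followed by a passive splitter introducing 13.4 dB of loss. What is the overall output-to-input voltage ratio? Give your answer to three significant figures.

0.479

Net gain = 7.0 + (−13.4) = -6.4 dB.
Voltage ratio = 10^(-6.4/20) = 0.479.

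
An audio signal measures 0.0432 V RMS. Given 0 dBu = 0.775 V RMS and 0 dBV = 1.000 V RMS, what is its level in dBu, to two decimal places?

dBu = 20·log₁₀(V / 0.775 V).
20·log₁₀(0.0432/0.775) = -25.08 dBu.

-25.08 dBu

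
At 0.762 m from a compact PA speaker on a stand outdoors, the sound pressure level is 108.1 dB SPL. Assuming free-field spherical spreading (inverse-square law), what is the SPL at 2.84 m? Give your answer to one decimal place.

96.7 dB SPL

For a point source in a free field, ΔL = −20·log₁₀(d₂/d₁).
ΔL = −20·log₁₀(2.84/0.762) = -11.43 dB, so L₂ = 108.1 + (-11.43) = 96.7 dB SPL.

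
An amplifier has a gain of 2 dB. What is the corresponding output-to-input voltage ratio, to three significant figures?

Voltage ratio = 10^(dB/20).
10^(2/20) = 10^(0.1000) = 1.26.

1.26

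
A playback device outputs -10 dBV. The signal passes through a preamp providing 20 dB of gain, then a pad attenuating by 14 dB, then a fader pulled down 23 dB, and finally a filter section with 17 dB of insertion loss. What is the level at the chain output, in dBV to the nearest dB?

-44 dBV

In dB, series stages simply add:
-10 + 20 − 14 − 23 − 17 = -44 dBV.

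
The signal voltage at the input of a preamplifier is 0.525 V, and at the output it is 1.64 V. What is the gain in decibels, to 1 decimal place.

For a voltage ratio, dB = 20·log₁₀(V₂/V₁).
20·log₁₀(1.64/0.525) = 20·log₁₀(3.124) = 9.9 dB.

9.9 dB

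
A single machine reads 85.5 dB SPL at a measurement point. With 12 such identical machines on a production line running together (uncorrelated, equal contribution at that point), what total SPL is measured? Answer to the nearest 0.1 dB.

96.3 dB SPL

12 equal incoherent sources raise the level by 10·log₁₀(12) = 10.79 dB.
L_total = 85.5 + 10.79 = 96.3 dB SPL.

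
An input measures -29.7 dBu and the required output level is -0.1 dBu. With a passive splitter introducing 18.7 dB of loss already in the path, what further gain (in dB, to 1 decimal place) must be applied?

The required make-up gain is the shortfall in the dB sum.
G = -0.1 − (-29.7) + 18.7 = 48.3 dB.

48.3 dB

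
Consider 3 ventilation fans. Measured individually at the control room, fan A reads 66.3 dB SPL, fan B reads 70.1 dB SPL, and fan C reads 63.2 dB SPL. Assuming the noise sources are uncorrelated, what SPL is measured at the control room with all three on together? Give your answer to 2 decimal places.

72.20 dB SPL

Uncorrelated sources add in intensity (power), not in dB.
L_total = 10·log₁₀(10^(66.3/10) + 10^(70.1/10) + 10^(63.2/10)) = 10·log₁₀(16590000) = 72.20 dB SPL.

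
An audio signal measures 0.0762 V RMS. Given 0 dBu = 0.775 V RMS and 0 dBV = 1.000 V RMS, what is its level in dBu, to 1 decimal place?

-20.1 dBu

dBu = 20·log₁₀(V / 0.775 V).
20·log₁₀(0.0762/0.775) = -20.1 dBu.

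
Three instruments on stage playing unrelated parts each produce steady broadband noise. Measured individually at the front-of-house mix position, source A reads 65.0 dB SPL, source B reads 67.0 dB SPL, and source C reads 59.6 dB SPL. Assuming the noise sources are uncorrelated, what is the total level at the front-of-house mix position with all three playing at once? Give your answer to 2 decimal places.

Incoherent sources sum as intensities:
L_total = 10·log₁₀(10^(65.0/10) + 10^(67.0/10) + 10^(59.6/10)) = 10·log₁₀(9086000) = 69.58 dB SPL.

69.58 dB SPL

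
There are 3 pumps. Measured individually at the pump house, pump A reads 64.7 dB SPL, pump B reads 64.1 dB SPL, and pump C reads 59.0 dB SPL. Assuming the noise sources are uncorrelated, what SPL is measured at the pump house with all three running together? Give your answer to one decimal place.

68.0 dB SPL

Incoherent sources sum as intensities:
L_total = 10·log₁₀(10^(64.7/10) + 10^(64.1/10) + 10^(59.0/10)) = 10·log₁₀(6316000) = 68.0 dB SPL.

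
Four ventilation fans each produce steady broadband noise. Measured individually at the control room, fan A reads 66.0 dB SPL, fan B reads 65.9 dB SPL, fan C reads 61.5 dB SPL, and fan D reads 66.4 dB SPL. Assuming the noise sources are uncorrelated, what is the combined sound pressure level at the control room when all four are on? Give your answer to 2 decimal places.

Add the sources as powers (linear), then convert back to dB:
L_total = 10·log₁₀(10^(66.0/10) + 10^(65.9/10) + 10^(61.5/10) + 10^(66.4/10)) = 10·log₁₀(13650000) = 71.35 dB SPL.

71.35 dB SPL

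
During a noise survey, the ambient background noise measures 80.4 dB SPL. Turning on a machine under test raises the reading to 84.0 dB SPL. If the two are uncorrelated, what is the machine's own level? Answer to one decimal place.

81.5 dB SPL

Subtract intensities: L_src = 10·log₁₀(10^(L_total/10) − 10^(L_bg/10)).
L_src = 10·log₁₀(10^(84.0/10) − 10^(80.4/10)) = 10·log₁₀(141500000) = 81.5 dB SPL.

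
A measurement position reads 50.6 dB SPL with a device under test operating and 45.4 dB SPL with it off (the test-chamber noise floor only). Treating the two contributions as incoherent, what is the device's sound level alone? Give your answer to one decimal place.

49.0 dB SPL

Remove the background by subtracting linear intensities:
L_src = 10·log₁₀(10^(50.6/10) − 10^(45.4/10)) = 10·log₁₀(80140) = 49.0 dB SPL.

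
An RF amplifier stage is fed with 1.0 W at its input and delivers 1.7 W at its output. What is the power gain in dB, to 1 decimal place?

Power is a power quantity, so gain = 10·log₁₀(P_out/P_in).
10·log₁₀(1.7/1.0) = 10·log₁₀(1.700) = 2.3 dB.

2.3 dB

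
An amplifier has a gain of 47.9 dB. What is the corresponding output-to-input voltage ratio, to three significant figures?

Voltage ratio = 10^(dB/20).
10^(47.9/20) = 10^(2.395) = 248.

248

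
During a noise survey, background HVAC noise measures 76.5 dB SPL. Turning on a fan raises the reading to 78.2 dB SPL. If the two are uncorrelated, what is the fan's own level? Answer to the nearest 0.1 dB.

73.3 dB SPL

Background correction is a power subtraction:
L_src = 10·log₁₀(10^(78.2/10) − 10^(76.5/10)) = 10·log₁₀(21400000) = 73.3 dB SPL.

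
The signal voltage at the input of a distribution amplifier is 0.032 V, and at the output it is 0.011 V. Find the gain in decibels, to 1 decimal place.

-9.3 dB

Voltage is an amplitude quantity, so gain = 20·log₁₀(V_out/V_in).
20·log₁₀(0.011/0.032) = 20·log₁₀(0.3438) = -9.3 dB.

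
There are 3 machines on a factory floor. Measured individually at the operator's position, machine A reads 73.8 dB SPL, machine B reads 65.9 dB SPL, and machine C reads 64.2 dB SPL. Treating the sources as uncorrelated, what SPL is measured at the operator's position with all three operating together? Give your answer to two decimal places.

74.84 dB SPL

Uncorrelated sources add in intensity (power), not in dB.
L_total = 10·log₁₀(10^(73.8/10) + 10^(65.9/10) + 10^(64.2/10)) = 10·log₁₀(30510000) = 74.84 dB SPL.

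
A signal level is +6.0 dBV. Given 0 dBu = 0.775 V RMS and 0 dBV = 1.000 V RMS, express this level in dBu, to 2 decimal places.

The offset between the scales is 20·log₁₀(0.775/1.000) = −2.214 dB.
So dBu = +6.0 + 2.214 = +8.21 dBu.

+8.21 dBu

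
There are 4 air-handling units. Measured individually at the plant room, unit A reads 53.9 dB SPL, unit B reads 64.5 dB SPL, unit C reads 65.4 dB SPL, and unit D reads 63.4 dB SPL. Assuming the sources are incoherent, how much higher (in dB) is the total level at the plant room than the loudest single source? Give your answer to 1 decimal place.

Uncorrelated sources add in intensity (power), not in dB.
L_total = 10·log₁₀(10^(53.9/10) + 10^(64.5/10) + 10^(65.4/10) + 10^(63.4/10)) = 69.40 dB SPL.
Excess over the loudest (65.4 dB): 69.40 − 65.4 = 4.0 dB.

4.0 dB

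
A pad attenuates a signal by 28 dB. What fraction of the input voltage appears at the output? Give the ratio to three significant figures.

0.0398

Voltage ratio = 10^(dB/20).
10^(-28/20) = 10^(-1.400) = 0.0398.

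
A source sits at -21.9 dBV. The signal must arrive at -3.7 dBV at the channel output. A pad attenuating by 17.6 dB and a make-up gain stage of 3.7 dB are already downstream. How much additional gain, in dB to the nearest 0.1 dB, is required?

32.1 dB

The required make-up gain is the shortfall in the dB sum.
G = -3.7 − (-21.9) + 17.6 − 3.7 = 32.1 dB.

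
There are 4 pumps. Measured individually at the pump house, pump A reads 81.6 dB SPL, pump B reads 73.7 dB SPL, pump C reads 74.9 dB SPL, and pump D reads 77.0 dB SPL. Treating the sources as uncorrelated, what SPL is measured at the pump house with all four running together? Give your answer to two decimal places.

83.96 dB SPL

Incoherent sources sum as intensities:
L_total = 10·log₁₀(10^(81.6/10) + 10^(73.7/10) + 10^(74.9/10) + 10^(77.0/10)) = 10·log₁₀(249000000) = 83.96 dB SPL.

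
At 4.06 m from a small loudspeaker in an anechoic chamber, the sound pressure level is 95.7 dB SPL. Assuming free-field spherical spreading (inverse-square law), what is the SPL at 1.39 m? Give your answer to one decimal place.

Free-field point source: level drops by 20·log₁₀ of the distance ratio.
ΔL = −20·log₁₀(1.39/4.06) = 9.31 dB, so L₂ = 95.7 + (9.31) = 105.0 dB SPL.

105.0 dB SPL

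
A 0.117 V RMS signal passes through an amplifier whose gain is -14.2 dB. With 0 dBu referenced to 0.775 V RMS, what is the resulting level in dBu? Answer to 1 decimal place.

Input level: 20·log₁₀(0.117/0.775) = -16.42 dBu.
Output: -16.42 − 14.2 = -30.6 dBu.

-30.6 dBu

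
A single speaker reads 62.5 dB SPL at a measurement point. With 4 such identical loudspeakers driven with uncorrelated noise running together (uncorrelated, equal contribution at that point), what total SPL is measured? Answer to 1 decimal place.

68.5 dB SPL

4 equal incoherent sources raise the level by 10·log₁₀(4) = 6.02 dB.
L_total = 62.5 + 6.02 = 68.5 dB SPL.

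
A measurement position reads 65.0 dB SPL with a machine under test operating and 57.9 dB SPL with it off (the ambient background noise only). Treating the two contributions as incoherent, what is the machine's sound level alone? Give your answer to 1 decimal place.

Remove the background by subtracting linear intensities:
L_src = 10·log₁₀(10^(65.0/10) − 10^(57.9/10)) = 10·log₁₀(2546000) = 64.1 dB SPL.

64.1 dB SPL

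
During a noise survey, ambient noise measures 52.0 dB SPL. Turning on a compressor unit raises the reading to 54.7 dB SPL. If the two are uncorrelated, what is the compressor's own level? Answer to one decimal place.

51.4 dB SPL

Subtract intensities: L_src = 10·log₁₀(10^(L_total/10) − 10^(L_bg/10)).
L_src = 10·log₁₀(10^(54.7/10) − 10^(52.0/10)) = 10·log₁₀(136600) = 51.4 dB SPL.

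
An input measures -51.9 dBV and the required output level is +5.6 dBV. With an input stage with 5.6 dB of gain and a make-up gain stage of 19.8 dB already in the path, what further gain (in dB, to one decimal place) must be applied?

The required make-up gain is the shortfall in the dB sum.
G = +5.6 − (-51.9) − 5.6 − 19.8 = 32.1 dB.

32.1 dB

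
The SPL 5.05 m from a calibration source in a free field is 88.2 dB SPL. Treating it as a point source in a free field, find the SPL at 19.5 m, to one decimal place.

76.5 dB SPL

For a point source in a free field, ΔL = −20·log₁₀(d₂/d₁).
ΔL = −20·log₁₀(19.5/5.05) = -11.73 dB, so L₂ = 88.2 + (-11.73) = 76.5 dB SPL.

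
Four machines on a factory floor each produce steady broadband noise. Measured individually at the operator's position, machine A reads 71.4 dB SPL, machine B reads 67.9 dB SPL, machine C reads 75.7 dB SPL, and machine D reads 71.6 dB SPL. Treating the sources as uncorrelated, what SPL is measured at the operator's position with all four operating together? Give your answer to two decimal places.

Incoherent sources sum as intensities:
L_total = 10·log₁₀(10^(71.4/10) + 10^(67.9/10) + 10^(75.7/10) + 10^(71.6/10)) = 10·log₁₀(71580000) = 78.55 dB SPL.

78.55 dB SPL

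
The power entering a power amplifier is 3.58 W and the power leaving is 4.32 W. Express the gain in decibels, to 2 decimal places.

Power ratio → dB uses the 10·log₁₀ form:
10·log₁₀(4.32/3.58) = 10·log₁₀(1.207) = 0.82 dB.

0.82 dB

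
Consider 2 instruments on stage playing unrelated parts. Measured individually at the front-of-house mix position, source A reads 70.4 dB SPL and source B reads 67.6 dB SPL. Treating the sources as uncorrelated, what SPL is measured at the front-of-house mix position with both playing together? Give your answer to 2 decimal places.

72.23 dB SPL

Add the sources as powers (linear), then convert back to dB:
L_total = 10·log₁₀(10^(70.4/10) + 10^(67.6/10)) = 10·log₁₀(16720000) = 72.23 dB SPL.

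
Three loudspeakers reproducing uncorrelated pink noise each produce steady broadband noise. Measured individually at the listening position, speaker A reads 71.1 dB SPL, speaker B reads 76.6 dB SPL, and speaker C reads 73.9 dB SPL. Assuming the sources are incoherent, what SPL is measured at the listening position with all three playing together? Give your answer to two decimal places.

79.20 dB SPL

Incoherent sources sum as intensities:
L_total = 10·log₁₀(10^(71.1/10) + 10^(76.6/10) + 10^(73.9/10)) = 10·log₁₀(83140000) = 79.20 dB SPL.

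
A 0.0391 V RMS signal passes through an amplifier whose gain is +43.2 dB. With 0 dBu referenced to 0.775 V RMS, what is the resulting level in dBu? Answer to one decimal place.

Input level: 20·log₁₀(0.0391/0.775) = -25.94 dBu.
Output: -25.94 + 43.2 = +17.3 dBu.

+17.3 dBu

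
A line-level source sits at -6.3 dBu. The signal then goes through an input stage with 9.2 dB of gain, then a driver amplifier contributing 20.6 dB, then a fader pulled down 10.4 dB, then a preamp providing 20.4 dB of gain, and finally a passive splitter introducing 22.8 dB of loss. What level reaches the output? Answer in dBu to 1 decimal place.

Gain stages sum in dB:
-6.3 + 9.2 + 20.6 − 10.4 + 20.4 − 22.8 = +10.7 dBu.

+10.7 dBu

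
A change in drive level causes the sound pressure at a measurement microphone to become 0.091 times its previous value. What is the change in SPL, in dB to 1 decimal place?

-20.8 dB

Sound pressure is an amplitude quantity: ΔL = 20·log₁₀(p₂/p₁).
20·log₁₀(0.091) = -20.8 dB.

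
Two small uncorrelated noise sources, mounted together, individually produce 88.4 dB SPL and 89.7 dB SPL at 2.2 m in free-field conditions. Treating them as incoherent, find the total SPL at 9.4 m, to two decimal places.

Combined at 2.2 m: 10·log₁₀(10^(88.4/10)+10^(89.7/10)) = 92.109 dB SPL.
Then apply −20·log₁₀(9.4/2.2) = -12.614 dB → 79.49 dB SPL.

79.49 dB SPL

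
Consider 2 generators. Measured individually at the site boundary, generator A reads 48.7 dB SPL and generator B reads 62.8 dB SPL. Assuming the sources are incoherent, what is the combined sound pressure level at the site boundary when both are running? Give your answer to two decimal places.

Add the sources as powers (linear), then convert back to dB:
L_total = 10·log₁₀(10^(48.7/10) + 10^(62.8/10)) = 10·log₁₀(1980000) = 62.97 dB SPL.

62.97 dB SPL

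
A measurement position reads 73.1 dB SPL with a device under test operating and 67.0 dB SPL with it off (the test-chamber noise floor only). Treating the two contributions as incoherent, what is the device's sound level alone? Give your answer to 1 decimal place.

Remove the background by subtracting linear intensities:
L_src = 10·log₁₀(10^(73.1/10) − 10^(67.0/10)) = 10·log₁₀(15410000) = 71.9 dB SPL.

71.9 dB SPL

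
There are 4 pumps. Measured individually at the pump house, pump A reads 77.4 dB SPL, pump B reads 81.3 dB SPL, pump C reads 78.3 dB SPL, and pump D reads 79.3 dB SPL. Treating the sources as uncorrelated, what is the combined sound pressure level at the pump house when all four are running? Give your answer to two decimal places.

85.35 dB SPL

Add the sources as powers (linear), then convert back to dB:
L_total = 10·log₁₀(10^(77.4/10) + 10^(81.3/10) + 10^(78.3/10) + 10^(79.3/10)) = 10·log₁₀(342600000) = 85.35 dB SPL.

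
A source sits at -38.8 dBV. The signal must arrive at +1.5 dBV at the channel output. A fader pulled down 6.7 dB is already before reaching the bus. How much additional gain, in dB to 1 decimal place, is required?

The required make-up gain is the shortfall in the dB sum.
G = +1.5 − (-38.8) + 6.7 = 47.0 dB.

47.0 dB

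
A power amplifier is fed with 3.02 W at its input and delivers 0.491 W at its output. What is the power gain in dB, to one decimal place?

For a power ratio, dB = 10·log₁₀(P₂/P₁).
10·log₁₀(0.491/3.02) = 10·log₁₀(0.1626) = -7.9 dB.

-7.9 dB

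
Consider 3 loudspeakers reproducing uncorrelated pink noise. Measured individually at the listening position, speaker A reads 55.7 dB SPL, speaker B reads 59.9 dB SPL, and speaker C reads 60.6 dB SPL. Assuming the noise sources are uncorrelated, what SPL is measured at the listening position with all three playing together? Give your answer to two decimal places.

Add the sources as powers (linear), then convert back to dB:
L_total = 10·log₁₀(10^(55.7/10) + 10^(59.9/10) + 10^(60.6/10)) = 10·log₁₀(2497000) = 63.97 dB SPL.

63.97 dB SPL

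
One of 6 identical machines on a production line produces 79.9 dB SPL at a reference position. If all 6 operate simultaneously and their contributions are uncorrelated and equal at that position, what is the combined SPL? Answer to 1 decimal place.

87.7 dB SPL

6 equal incoherent sources raise the level by 10·log₁₀(6) = 7.78 dB.
L_total = 79.9 + 7.78 = 87.7 dB SPL.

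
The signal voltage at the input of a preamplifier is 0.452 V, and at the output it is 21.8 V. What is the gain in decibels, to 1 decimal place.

33.7 dB

Voltage is an amplitude quantity, so gain = 20·log₁₀(V_out/V_in).
20·log₁₀(21.8/0.452) = 20·log₁₀(48.23) = 33.7 dB.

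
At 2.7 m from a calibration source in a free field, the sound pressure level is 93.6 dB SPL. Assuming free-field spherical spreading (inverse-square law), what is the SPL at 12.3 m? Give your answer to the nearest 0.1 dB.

80.4 dB SPL

Inverse-square spreading gives ΔL = −20·log₁₀(d₂/d₁).
ΔL = −20·log₁₀(12.3/2.7) = -13.17 dB, so L₂ = 93.6 + (-13.17) = 80.4 dB SPL.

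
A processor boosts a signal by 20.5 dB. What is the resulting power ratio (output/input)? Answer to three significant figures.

112

Power ratio = 10^(dB/10).
10^(20.5/10) = 10^(2.050) = 112.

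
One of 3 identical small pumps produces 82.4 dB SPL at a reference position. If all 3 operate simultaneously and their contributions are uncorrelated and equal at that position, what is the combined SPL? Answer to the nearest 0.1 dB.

87.2 dB SPL

3 equal incoherent sources raise the level by 10·log₁₀(3) = 4.77 dB.
L_total = 82.4 + 4.77 = 87.2 dB SPL.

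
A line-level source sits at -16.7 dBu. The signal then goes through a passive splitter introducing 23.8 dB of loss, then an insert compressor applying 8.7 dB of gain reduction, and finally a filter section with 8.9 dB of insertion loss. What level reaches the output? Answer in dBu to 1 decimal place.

Cascaded gains and losses add directly in dB.
-16.7 − 23.8 − 8.7 − 8.9 = -58.1 dBu.

-58.1 dBu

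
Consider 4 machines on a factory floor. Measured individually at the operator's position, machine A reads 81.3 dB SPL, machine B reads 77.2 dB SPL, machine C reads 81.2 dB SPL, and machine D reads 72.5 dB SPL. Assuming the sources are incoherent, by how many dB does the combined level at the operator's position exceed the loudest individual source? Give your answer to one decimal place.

4.0 dB

Incoherent sources sum as intensities:
L_total = 10·log₁₀(10^(81.3/10) + 10^(77.2/10) + 10^(81.2/10) + 10^(72.5/10)) = 85.28 dB SPL.
Excess over the loudest (81.3 dB): 85.28 − 81.3 = 4.0 dB.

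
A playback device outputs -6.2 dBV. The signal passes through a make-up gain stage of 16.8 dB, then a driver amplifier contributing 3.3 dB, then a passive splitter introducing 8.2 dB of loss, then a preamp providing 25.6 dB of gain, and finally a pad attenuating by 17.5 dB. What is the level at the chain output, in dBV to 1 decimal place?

+13.8 dBV

Cascaded gains and losses add directly in dB.
-6.2 + 16.8 + 3.3 − 8.2 + 25.6 − 17.5 = +13.8 dBV.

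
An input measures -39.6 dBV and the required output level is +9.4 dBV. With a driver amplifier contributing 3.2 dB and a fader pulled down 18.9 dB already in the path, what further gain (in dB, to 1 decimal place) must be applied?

The required make-up gain is the shortfall in the dB sum.
G = +9.4 − (-39.6) − 3.2 + 18.9 = 64.7 dB.

64.7 dB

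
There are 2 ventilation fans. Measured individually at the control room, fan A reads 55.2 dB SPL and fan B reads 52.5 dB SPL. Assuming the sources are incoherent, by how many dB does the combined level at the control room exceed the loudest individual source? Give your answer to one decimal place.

1.9 dB

Incoherent sources sum as intensities:
L_total = 10·log₁₀(10^(55.2/10) + 10^(52.5/10)) = 57.07 dB SPL.
Excess over the loudest (55.2 dB): 57.07 − 55.2 = 1.9 dB.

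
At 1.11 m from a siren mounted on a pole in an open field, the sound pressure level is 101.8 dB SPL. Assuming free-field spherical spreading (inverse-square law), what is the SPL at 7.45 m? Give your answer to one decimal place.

For a point source in a free field, ΔL = −20·log₁₀(d₂/d₁).
ΔL = −20·log₁₀(7.45/1.11) = -16.54 dB, so L₂ = 101.8 + (-16.54) = 85.3 dB SPL.

85.3 dB SPL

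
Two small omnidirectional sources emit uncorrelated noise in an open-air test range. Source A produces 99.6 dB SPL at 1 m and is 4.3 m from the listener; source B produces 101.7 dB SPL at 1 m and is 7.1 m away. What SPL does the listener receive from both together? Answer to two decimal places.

88.96 dB SPL

At the listener: L_A = 99.6 − 20·log₁₀(4.3) = 86.931 dB; L_B = 101.7 − 20·log₁₀(7.1) = 84.675 dB.
Combined: 10·log₁₀(10^(86.931/10)+10^(84.675/10)) = 88.96 dB SPL.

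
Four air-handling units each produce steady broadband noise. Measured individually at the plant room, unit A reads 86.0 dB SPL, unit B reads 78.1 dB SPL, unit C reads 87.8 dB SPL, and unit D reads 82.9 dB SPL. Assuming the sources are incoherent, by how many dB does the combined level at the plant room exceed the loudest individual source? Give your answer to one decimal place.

3.2 dB

Add the sources as powers (linear), then convert back to dB:
L_total = 10·log₁₀(10^(86.0/10) + 10^(78.1/10) + 10^(87.8/10) + 10^(82.9/10)) = 91.00 dB SPL.
Excess over the loudest (87.8 dB): 91.00 − 87.8 = 3.2 dB.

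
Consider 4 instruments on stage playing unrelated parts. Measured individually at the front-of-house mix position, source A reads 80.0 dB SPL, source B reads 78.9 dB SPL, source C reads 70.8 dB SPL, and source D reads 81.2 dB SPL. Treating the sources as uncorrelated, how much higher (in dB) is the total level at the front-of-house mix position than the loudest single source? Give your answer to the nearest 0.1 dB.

Uncorrelated sources add in intensity (power), not in dB.
L_total = 10·log₁₀(10^(80.0/10) + 10^(78.9/10) + 10^(70.8/10) + 10^(81.2/10)) = 85.07 dB SPL.
Excess over the loudest (81.2 dB): 85.07 − 81.2 = 3.9 dB.

3.9 dB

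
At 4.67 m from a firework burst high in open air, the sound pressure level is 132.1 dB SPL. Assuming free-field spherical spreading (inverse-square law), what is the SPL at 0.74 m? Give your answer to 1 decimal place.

148.1 dB SPL

For a point source in a free field, ΔL = −20·log₁₀(d₂/d₁).
ΔL = −20·log₁₀(0.74/4.67) = 16.00 dB, so L₂ = 132.1 + (16.00) = 148.1 dB SPL.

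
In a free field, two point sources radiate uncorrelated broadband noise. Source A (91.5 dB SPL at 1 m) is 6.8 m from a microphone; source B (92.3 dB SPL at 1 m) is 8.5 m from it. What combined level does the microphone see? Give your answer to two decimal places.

77.33 dB SPL

At the listener: L_A = 91.5 − 20·log₁₀(6.8) = 74.850 dB; L_B = 92.3 − 20·log₁₀(8.5) = 73.712 dB.
Combined: 10·log₁₀(10^(74.850/10)+10^(73.712/10)) = 77.33 dB SPL.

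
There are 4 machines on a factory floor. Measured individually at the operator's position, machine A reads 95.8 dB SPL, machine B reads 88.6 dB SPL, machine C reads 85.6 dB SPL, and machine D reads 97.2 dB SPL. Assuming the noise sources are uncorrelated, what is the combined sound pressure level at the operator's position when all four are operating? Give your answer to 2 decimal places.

100.06 dB SPL

Incoherent sources sum as intensities:
L_total = 10·log₁₀(10^(95.8/10) + 10^(88.6/10) + 10^(85.6/10) + 10^(97.2/10)) = 10·log₁₀(10137000000) = 100.06 dB SPL.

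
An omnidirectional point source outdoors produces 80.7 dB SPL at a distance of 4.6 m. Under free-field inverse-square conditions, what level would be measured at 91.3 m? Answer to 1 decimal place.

Free-field point source: level drops by 20·log₁₀ of the distance ratio.
ΔL = −20·log₁₀(91.3/4.6) = -25.95 dB, so L₂ = 80.7 + (-25.95) = 54.7 dB SPL.

54.7 dB SPL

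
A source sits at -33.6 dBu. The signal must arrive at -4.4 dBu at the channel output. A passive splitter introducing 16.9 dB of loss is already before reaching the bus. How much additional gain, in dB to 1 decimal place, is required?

The required make-up gain is the shortfall in the dB sum.
G = -4.4 − (-33.6) + 16.9 = 46.1 dB.

46.1 dB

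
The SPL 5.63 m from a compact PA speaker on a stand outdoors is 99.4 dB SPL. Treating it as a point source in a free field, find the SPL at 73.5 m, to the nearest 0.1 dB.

77.1 dB SPL

Inverse-square spreading gives ΔL = −20·log₁₀(d₂/d₁).
ΔL = −20·log₁₀(73.5/5.63) = -22.32 dB, so L₂ = 99.4 + (-22.32) = 77.1 dB SPL.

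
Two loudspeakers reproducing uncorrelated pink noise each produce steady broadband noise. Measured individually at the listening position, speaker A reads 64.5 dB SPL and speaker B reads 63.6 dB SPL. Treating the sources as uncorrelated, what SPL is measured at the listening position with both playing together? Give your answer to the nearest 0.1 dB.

67.1 dB SPL

Incoherent sources sum as intensities:
L_total = 10·log₁₀(10^(64.5/10) + 10^(63.6/10)) = 10·log₁₀(5109000) = 67.1 dB SPL.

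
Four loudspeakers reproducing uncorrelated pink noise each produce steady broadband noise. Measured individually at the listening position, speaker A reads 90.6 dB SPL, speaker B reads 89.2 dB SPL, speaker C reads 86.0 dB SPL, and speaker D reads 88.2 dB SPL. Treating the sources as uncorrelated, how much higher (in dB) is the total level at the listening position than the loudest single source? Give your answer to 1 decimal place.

4.2 dB

Add the sources as powers (linear), then convert back to dB:
L_total = 10·log₁₀(10^(90.6/10) + 10^(89.2/10) + 10^(86.0/10) + 10^(88.2/10)) = 94.83 dB SPL.
Excess over the loudest (90.6 dB): 94.83 − 90.6 = 4.2 dB.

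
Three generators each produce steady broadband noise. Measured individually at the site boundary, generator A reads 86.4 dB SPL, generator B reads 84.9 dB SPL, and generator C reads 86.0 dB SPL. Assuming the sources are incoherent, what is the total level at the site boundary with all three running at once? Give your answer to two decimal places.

Add the sources as powers (linear), then convert back to dB:
L_total = 10·log₁₀(10^(86.4/10) + 10^(84.9/10) + 10^(86.0/10)) = 10·log₁₀(1144000000) = 90.58 dB SPL.

90.58 dB SPL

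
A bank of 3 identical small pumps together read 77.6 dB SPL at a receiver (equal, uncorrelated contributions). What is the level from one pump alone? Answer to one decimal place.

3 equal incoherent sources add 10·log₁₀(3) = 4.77 dB over one source.
L_one = 77.6 − 4.77 = 72.8 dB SPL.

72.8 dB SPL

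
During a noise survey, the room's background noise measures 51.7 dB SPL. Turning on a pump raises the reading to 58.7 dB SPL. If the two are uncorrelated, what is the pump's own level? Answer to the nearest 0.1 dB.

57.7 dB SPL

Background correction is a power subtraction:
L_src = 10·log₁₀(10^(58.7/10) − 10^(51.7/10)) = 10·log₁₀(593400) = 57.7 dB SPL.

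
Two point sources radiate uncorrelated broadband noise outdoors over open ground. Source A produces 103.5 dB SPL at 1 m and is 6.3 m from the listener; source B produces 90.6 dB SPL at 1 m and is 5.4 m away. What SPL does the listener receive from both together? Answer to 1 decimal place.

At the listener: L_A = 103.5 − 20·log₁₀(6.3) = 87.51 dB; L_B = 90.6 − 20·log₁₀(5.4) = 75.95 dB.
Combined: 10·log₁₀(10^(87.51/10)+10^(75.95/10)) = 87.8 dB SPL.

87.8 dB SPL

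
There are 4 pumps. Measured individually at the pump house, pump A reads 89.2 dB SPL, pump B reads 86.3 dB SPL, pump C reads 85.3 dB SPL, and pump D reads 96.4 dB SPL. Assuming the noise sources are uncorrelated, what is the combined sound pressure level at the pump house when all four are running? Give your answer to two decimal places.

97.75 dB SPL

Incoherent sources sum as intensities:
L_total = 10·log₁₀(10^(89.2/10) + 10^(86.3/10) + 10^(85.3/10) + 10^(96.4/10)) = 10·log₁₀(5962000000) = 97.75 dB SPL.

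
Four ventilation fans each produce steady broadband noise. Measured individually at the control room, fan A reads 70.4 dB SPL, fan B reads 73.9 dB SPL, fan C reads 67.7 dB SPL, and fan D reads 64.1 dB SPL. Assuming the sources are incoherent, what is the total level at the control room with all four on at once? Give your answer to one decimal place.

Add the sources as powers (linear), then convert back to dB:
L_total = 10·log₁₀(10^(70.4/10) + 10^(73.9/10) + 10^(67.7/10) + 10^(64.1/10)) = 10·log₁₀(43970000) = 76.4 dB SPL.

76.4 dB SPL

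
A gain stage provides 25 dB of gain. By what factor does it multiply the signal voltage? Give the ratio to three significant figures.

Voltage ratio = 10^(dB/20).
10^(25/20) = 10^(1.250) = 17.8.

17.8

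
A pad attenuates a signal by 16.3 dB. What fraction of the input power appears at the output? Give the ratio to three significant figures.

Power ratio = 10^(dB/10).
10^(-16.3/10) = 10^(-1.630) = 0.0234.

0.0234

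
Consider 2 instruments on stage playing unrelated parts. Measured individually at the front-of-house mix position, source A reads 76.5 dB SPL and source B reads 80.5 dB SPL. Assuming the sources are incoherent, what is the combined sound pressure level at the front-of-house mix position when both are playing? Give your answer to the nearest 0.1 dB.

Incoherent sources sum as intensities:
L_total = 10·log₁₀(10^(76.5/10) + 10^(80.5/10)) = 10·log₁₀(156900000) = 82.0 dB SPL.

82.0 dB SPL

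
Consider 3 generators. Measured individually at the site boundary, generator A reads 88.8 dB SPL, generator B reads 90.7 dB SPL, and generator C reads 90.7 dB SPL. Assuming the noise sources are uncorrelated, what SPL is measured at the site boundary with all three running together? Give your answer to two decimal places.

94.93 dB SPL

Uncorrelated sources add in intensity (power), not in dB.
L_total = 10·log₁₀(10^(88.8/10) + 10^(90.7/10) + 10^(90.7/10)) = 10·log₁₀(3108000000) = 94.93 dB SPL.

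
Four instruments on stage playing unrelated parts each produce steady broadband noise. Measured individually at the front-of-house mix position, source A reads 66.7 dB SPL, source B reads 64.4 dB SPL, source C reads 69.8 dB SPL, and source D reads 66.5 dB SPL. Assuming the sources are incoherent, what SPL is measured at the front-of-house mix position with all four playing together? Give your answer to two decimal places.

Add the sources as powers (linear), then convert back to dB:
L_total = 10·log₁₀(10^(66.7/10) + 10^(64.4/10) + 10^(69.8/10) + 10^(66.5/10)) = 10·log₁₀(21450000) = 73.31 dB SPL.

73.31 dB SPL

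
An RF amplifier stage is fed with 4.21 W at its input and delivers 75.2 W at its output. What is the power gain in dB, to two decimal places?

12.52 dB

Power ratio → dB uses the 10·log₁₀ form:
10·log₁₀(75.2/4.21) = 10·log₁₀(17.86) = 12.52 dB.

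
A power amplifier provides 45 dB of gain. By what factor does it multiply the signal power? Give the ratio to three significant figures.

Power ratio = 10^(dB/10).
10^(45/10) = 10^(4.500) = 31600.

31600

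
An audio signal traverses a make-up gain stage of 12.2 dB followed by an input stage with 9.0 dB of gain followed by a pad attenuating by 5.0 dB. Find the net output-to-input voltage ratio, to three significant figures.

6.46

Net gain = 12.2 + 9.0 + (−5.0) = 16.2 dB.
Voltage ratio = 10^(16.2/20) = 6.46.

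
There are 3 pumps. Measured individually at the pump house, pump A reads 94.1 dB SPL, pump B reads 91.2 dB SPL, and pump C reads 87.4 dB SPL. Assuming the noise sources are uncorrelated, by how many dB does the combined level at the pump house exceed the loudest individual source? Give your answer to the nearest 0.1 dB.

Add the sources as powers (linear), then convert back to dB:
L_total = 10·log₁₀(10^(94.1/10) + 10^(91.2/10) + 10^(87.4/10)) = 96.47 dB SPL.
Excess over the loudest (94.1 dB): 96.47 − 94.1 = 2.4 dB.

2.4 dB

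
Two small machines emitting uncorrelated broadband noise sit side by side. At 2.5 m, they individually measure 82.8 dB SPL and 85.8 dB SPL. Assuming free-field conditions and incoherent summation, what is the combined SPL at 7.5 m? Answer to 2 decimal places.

Combined at 2.5 m: 10·log₁₀(10^(82.8/10)+10^(85.8/10)) = 87.564 dB SPL.
Then apply −20·log₁₀(7.5/2.5) = -9.542 dB → 78.02 dB SPL.

78.02 dB SPL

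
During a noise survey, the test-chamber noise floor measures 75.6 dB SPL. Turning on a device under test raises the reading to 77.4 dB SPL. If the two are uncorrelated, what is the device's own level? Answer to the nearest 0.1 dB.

72.7 dB SPL

Background correction is a power subtraction:
L_src = 10·log₁₀(10^(77.4/10) − 10^(75.6/10)) = 10·log₁₀(18650000) = 72.7 dB SPL.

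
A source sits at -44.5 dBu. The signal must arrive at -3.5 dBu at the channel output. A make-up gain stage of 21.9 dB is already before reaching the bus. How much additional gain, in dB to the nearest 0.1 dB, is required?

19.1 dB

The required make-up gain is the shortfall in the dB sum.
G = -3.5 − (-44.5) − 21.9 = 19.1 dB.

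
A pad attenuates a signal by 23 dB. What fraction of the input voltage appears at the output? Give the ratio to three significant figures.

0.0708

Voltage ratio = 10^(dB/20).
10^(-23/20) = 10^(-1.150) = 0.0708.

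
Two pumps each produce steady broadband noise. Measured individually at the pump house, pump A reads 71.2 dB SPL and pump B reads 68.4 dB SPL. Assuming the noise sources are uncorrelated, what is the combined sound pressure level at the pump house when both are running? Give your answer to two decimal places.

Uncorrelated sources add in intensity (power), not in dB.
L_total = 10·log₁₀(10^(71.2/10) + 10^(68.4/10)) = 10·log₁₀(20100000) = 73.03 dB SPL.

73.03 dB SPL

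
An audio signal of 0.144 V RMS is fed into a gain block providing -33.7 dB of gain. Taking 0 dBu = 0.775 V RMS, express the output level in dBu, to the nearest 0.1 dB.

Input level: 20·log₁₀(0.144/0.775) = -14.62 dBu.
Output: -14.62 − 33.7 = -48.3 dBu.

-48.3 dBu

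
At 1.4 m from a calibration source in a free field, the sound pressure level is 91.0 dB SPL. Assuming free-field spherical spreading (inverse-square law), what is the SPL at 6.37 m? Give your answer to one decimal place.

77.8 dB SPL

Inverse-square spreading gives ΔL = −20·log₁₀(d₂/d₁).
ΔL = −20·log₁₀(6.37/1.4) = -13.16 dB, so L₂ = 91.0 + (-13.16) = 77.8 dB SPL.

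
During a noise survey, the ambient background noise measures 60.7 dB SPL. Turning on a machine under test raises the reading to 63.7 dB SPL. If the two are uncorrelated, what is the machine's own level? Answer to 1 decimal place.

60.7 dB SPL

Subtract intensities: L_src = 10·log₁₀(10^(L_total/10) − 10^(L_bg/10)).
L_src = 10·log₁₀(10^(63.7/10) − 10^(60.7/10)) = 10·log₁₀(1169000) = 60.7 dB SPL.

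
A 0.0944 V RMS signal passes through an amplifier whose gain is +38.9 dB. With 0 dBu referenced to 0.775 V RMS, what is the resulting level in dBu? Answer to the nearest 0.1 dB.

+20.6 dBu

Input level: 20·log₁₀(0.0944/0.775) = -18.29 dBu.
Output: -18.29 + 38.9 = +20.6 dBu.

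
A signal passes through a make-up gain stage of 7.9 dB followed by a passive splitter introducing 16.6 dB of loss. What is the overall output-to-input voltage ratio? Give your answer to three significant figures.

Net gain = 7.9 + (−16.6) = -8.7 dB.
Voltage ratio = 10^(-8.7/20) = 0.367.

0.367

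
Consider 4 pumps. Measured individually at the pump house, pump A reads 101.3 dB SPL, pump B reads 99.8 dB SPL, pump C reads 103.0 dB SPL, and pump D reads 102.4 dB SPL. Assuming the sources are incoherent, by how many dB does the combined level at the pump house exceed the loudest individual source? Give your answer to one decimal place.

Incoherent sources sum as intensities:
L_total = 10·log₁₀(10^(101.3/10) + 10^(99.8/10) + 10^(103.0/10) + 10^(102.4/10)) = 107.81 dB SPL.
Excess over the loudest (103.0 dB): 107.81 − 103.0 = 4.8 dB.

4.8 dB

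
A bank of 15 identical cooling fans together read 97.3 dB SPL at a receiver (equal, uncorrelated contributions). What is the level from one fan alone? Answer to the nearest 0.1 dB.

85.5 dB SPL

15 equal incoherent sources add 10·log₁₀(15) = 11.76 dB over one source.
L_one = 97.3 − 11.76 = 85.5 dB SPL.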